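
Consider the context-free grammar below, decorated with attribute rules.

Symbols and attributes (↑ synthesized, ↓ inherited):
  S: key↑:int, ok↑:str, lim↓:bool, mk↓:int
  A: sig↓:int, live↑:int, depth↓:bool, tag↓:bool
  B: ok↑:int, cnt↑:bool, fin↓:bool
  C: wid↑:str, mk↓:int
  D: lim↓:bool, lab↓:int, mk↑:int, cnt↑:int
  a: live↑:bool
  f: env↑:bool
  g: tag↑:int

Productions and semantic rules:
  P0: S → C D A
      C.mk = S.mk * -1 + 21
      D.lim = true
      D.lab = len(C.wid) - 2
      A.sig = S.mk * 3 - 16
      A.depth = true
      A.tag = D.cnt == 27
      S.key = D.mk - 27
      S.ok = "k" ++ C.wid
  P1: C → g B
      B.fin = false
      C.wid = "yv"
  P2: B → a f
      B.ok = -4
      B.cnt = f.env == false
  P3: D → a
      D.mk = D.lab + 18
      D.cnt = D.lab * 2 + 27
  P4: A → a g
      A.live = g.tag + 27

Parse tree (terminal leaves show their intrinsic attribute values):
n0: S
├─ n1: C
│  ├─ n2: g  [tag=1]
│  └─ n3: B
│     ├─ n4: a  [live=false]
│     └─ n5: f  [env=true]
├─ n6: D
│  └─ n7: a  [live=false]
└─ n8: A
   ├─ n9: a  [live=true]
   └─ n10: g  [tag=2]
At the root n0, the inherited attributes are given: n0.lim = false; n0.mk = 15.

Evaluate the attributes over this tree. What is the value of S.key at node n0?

1. n0.lim = false  [given at root]
2. n0.mk = 15  [given at root]
3. n1.mk = 6  [S.mk * -1 + 21]
4. n2.tag = 1  [terminal]
5. n3.fin = false  [false]
6. n4.live = false  [terminal]
7. n5.env = true  [terminal]
8. n3.ok = -4  [-4]
9. n3.cnt = false  [f.env == false]
10. n1.wid = "yv"  ["yv"]
11. n6.lim = true  [true]
12. n6.lab = 0  [len(C.wid) - 2]
13. n7.live = false  [terminal]
14. n6.mk = 18  [D.lab + 18]
15. n6.cnt = 27  [D.lab * 2 + 27]
16. n8.sig = 29  [S.mk * 3 - 16]
17. n8.depth = true  [true]
18. n8.tag = true  [D.cnt == 27]
19. n9.live = true  [terminal]
20. n10.tag = 2  [terminal]
21. n8.live = 29  [g.tag + 27]
22. n0.key = -9  [D.mk - 27]
23. n0.ok = "kyv"  ["k" ++ C.wid]

-9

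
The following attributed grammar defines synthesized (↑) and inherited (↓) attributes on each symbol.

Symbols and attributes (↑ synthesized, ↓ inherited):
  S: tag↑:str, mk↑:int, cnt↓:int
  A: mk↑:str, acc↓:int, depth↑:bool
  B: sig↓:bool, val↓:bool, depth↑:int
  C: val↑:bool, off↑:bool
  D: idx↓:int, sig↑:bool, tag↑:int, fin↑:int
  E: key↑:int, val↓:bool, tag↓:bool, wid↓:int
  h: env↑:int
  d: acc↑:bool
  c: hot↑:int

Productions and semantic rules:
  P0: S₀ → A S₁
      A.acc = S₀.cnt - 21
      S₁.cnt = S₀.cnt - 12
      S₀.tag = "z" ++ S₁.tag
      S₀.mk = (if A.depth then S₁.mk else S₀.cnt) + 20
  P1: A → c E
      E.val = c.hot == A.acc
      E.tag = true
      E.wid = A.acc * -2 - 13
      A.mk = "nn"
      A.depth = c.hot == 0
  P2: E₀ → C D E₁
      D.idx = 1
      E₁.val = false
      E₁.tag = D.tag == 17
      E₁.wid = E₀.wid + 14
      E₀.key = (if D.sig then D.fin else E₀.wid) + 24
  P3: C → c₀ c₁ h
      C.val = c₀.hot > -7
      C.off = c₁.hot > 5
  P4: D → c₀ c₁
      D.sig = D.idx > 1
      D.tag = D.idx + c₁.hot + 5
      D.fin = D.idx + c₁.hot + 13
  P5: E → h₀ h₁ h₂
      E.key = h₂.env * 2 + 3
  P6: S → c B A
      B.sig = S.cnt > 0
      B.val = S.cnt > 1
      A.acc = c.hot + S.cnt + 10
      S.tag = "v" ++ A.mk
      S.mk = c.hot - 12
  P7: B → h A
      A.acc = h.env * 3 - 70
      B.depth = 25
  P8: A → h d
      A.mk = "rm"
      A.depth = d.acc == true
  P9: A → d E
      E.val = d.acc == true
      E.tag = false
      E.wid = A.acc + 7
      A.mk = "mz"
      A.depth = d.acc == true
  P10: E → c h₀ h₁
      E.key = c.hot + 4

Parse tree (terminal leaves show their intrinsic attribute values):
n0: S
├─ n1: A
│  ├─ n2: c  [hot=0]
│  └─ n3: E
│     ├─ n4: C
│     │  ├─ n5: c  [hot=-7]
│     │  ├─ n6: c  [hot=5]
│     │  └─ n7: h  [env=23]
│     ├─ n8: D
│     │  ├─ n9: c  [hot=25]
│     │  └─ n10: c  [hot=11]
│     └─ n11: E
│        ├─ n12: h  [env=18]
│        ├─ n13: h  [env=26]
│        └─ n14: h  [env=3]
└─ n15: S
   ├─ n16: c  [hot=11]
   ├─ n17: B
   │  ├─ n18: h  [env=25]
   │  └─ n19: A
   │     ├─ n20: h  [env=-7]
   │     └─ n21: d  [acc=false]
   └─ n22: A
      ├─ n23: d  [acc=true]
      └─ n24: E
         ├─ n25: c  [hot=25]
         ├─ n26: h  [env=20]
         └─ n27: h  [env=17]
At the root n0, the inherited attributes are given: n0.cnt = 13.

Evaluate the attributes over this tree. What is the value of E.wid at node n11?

17

1. n0.cnt = 13  [given at root]
2. n1.acc = -8  [S₀.cnt - 21]
3. n2.hot = 0  [terminal]
4. n3.val = false  [c.hot == A.acc]
5. n3.tag = true  [true]
6. n3.wid = 3  [A.acc * -2 - 13]
7. n5.hot = -7  [terminal]
8. n6.hot = 5  [terminal]
9. n7.env = 23  [terminal]
10. n4.val = false  [c₀.hot > -7]
11. n4.off = false  [c₁.hot > 5]
12. n8.idx = 1  [1]
13. n9.hot = 25  [terminal]
14. n10.hot = 11  [terminal]
15. n8.sig = false  [D.idx > 1]
16. n8.tag = 17  [D.idx + c₁.hot + 5]
17. n8.fin = 25  [D.idx + c₁.hot + 13]
18. n11.val = false  [false]
19. n11.tag = true  [D.tag == 17]
20. n11.wid = 17  [E₀.wid + 14]
21. n12.env = 18  [terminal]
22. n13.env = 26  [terminal]
23. n14.env = 3  [terminal]
24. n11.key = 9  [h₂.env * 2 + 3]
25. n3.key = 27  [(if D.sig then D.fin else E₀.wid) + 24]
26. n1.mk = "nn"  ["nn"]
27. n1.depth = true  [c.hot == 0]
28. n15.cnt = 1  [S₀.cnt - 12]
29. n16.hot = 11  [terminal]
30. n17.sig = true  [S.cnt > 0]
31. n17.val = false  [S.cnt > 1]
32. n18.env = 25  [terminal]
33. n19.acc = 5  [h.env * 3 - 70]
34. n20.env = -7  [terminal]
35. n21.acc = false  [terminal]
36. n19.mk = "rm"  ["rm"]
37. n19.depth = false  [d.acc == true]
38. n17.depth = 25  [25]
39. n22.acc = 22  [c.hot + S.cnt + 10]
40. n23.acc = true  [terminal]
41. n24.val = true  [d.acc == true]
42. n24.tag = false  [false]
43. n24.wid = 29  [A.acc + 7]
44. n25.hot = 25  [terminal]
45. n26.env = 20  [terminal]
46. n27.env = 17  [terminal]
47. n24.key = 29  [c.hot + 4]
48. n22.mk = "mz"  ["mz"]
49. n22.depth = true  [d.acc == true]
50. n15.tag = "vmz"  ["v" ++ A.mk]
51. n15.mk = -1  [c.hot - 12]
52. n0.tag = "zvmz"  ["z" ++ S₁.tag]
53. n0.mk = 19  [(if A.depth then S₁.mk else S₀.cnt) + 20]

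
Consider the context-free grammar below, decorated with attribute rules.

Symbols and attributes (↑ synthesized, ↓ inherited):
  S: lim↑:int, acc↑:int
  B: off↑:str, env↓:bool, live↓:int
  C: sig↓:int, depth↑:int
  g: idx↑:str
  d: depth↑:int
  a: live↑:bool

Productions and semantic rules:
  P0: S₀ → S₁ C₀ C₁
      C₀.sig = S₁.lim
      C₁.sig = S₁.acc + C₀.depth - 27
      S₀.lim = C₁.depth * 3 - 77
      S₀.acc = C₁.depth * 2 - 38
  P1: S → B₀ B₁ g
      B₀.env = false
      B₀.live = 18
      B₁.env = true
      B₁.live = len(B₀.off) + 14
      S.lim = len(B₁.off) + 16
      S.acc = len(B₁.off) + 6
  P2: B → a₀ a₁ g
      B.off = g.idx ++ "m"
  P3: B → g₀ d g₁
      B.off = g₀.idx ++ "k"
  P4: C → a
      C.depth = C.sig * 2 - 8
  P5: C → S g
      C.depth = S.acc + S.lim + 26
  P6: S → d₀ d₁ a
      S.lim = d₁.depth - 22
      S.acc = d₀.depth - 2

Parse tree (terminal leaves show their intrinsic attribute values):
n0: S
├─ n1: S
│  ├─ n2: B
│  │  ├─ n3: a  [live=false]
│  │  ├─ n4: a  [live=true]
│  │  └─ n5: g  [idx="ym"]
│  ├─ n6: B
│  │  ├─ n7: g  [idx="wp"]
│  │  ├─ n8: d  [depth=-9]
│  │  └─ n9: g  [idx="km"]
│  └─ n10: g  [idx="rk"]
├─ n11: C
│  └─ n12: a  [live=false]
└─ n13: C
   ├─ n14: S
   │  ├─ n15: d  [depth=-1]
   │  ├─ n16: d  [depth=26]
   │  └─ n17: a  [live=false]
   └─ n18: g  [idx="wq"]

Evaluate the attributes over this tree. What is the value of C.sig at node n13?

12

1. n2.env = false  [false]
2. n2.live = 18  [18]
3. n3.live = false  [terminal]
4. n4.live = true  [terminal]
5. n5.idx = "ym"  [terminal]
6. n2.off = "ymm"  [g.idx ++ "m"]
7. n6.env = true  [true]
8. n6.live = 17  [len(B₀.off) + 14]
9. n7.idx = "wp"  [terminal]
10. n8.depth = -9  [terminal]
11. n9.idx = "km"  [terminal]
12. n6.off = "wpk"  [g₀.idx ++ "k"]
13. n10.idx = "rk"  [terminal]
14. n1.lim = 19  [len(B₁.off) + 16]
15. n1.acc = 9  [len(B₁.off) + 6]
16. n11.sig = 19  [S₁.lim]
17. n12.live = false  [terminal]
18. n11.depth = 30  [C.sig * 2 - 8]
19. n13.sig = 12  [S₁.acc + C₀.depth - 27]
20. n15.depth = -1  [terminal]
21. n16.depth = 26  [terminal]
22. n17.live = false  [terminal]
23. n14.lim = 4  [d₁.depth - 22]
24. n14.acc = -3  [d₀.depth - 2]
25. n18.idx = "wq"  [terminal]
26. n13.depth = 27  [S.acc + S.lim + 26]
27. n0.lim = 4  [C₁.depth * 3 - 77]
28. n0.acc = 16  [C₁.depth * 2 - 38]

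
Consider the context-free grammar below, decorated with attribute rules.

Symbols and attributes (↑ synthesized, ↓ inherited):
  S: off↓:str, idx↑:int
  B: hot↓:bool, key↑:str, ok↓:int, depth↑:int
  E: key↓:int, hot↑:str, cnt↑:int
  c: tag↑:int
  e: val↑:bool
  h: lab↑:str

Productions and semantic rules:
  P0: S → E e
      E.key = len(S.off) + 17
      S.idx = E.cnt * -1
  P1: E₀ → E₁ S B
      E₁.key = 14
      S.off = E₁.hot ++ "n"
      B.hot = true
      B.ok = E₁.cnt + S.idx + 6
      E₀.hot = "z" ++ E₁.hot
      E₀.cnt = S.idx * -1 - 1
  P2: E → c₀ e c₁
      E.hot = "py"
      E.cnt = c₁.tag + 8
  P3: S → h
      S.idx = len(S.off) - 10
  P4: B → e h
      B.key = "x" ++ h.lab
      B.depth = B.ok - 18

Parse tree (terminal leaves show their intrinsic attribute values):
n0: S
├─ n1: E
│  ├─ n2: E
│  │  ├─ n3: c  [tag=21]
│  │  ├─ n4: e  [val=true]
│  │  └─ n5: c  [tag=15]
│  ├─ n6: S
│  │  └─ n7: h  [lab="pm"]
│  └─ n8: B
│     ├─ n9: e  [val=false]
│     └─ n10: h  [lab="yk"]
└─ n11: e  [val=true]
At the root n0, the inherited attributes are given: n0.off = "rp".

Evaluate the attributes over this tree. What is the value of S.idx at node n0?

1. n0.off = "rp"  [given at root]
2. n1.key = 19  [len(S.off) + 17]
3. n2.key = 14  [14]
4. n3.tag = 21  [terminal]
5. n4.val = true  [terminal]
6. n5.tag = 15  [terminal]
7. n2.hot = "py"  ["py"]
8. n2.cnt = 23  [c₁.tag + 8]
9. n6.off = "pyn"  [E₁.hot ++ "n"]
10. n7.lab = "pm"  [terminal]
11. n6.idx = -7  [len(S.off) - 10]
12. n8.hot = true  [true]
13. n8.ok = 22  [E₁.cnt + S.idx + 6]
14. n9.val = false  [terminal]
15. n10.lab = "yk"  [terminal]
16. n8.key = "xyk"  ["x" ++ h.lab]
17. n8.depth = 4  [B.ok - 18]
18. n1.hot = "zpy"  ["z" ++ E₁.hot]
19. n1.cnt = 6  [S.idx * -1 - 1]
20. n11.val = true  [terminal]
21. n0.idx = -6  [E.cnt * -1]

-6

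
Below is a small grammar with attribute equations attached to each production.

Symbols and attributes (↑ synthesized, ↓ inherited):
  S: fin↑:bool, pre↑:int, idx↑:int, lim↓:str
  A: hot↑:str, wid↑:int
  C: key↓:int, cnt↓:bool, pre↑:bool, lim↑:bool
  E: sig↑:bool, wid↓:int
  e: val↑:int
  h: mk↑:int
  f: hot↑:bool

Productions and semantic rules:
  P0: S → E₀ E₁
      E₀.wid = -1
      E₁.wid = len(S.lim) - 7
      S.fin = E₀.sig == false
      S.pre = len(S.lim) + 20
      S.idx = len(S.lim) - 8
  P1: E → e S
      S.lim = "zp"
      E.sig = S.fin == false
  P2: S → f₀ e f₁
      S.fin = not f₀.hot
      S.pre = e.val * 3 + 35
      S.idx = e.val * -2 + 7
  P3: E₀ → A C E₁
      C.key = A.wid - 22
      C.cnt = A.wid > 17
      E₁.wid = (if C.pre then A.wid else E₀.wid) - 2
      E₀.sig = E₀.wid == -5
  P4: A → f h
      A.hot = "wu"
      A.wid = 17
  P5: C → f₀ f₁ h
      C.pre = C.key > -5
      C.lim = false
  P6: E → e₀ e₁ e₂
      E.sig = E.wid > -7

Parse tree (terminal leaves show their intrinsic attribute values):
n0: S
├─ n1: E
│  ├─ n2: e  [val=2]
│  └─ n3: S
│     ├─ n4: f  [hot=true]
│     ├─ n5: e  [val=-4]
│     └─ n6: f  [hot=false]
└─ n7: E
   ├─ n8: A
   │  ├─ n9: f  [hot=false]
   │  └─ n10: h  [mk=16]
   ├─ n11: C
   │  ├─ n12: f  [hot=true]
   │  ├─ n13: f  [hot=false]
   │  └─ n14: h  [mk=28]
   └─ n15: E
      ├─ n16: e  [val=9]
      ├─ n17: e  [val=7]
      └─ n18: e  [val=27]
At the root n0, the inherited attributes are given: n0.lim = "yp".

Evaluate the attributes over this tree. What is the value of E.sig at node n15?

1. n0.lim = "yp"  [given at root]
2. n1.wid = -1  [-1]
3. n2.val = 2  [terminal]
4. n3.lim = "zp"  ["zp"]
5. n4.hot = true  [terminal]
6. n5.val = -4  [terminal]
7. n6.hot = false  [terminal]
8. n3.fin = false  [not f₀.hot]
9. n3.pre = 23  [e.val * 3 + 35]
10. n3.idx = 15  [e.val * -2 + 7]
11. n1.sig = true  [S.fin == false]
12. n7.wid = -5  [len(S.lim) - 7]
13. n9.hot = false  [terminal]
14. n10.mk = 16  [terminal]
15. n8.hot = "wu"  ["wu"]
16. n8.wid = 17  [17]
17. n11.key = -5  [A.wid - 22]
18. n11.cnt = false  [A.wid > 17]
19. n12.hot = true  [terminal]
20. n13.hot = false  [terminal]
21. n14.mk = 28  [terminal]
22. n11.pre = false  [C.key > -5]
23. n11.lim = false  [false]
24. n15.wid = -7  [(if C.pre then A.wid else E₀.wid) - 2]
25. n16.val = 9  [terminal]
26. n17.val = 7  [terminal]
27. n18.val = 27  [terminal]
28. n15.sig = false  [E.wid > -7]
29. n7.sig = true  [E₀.wid == -5]
30. n0.fin = false  [E₀.sig == false]
31. n0.pre = 22  [len(S.lim) + 20]
32. n0.idx = -6  [len(S.lim) - 8]

false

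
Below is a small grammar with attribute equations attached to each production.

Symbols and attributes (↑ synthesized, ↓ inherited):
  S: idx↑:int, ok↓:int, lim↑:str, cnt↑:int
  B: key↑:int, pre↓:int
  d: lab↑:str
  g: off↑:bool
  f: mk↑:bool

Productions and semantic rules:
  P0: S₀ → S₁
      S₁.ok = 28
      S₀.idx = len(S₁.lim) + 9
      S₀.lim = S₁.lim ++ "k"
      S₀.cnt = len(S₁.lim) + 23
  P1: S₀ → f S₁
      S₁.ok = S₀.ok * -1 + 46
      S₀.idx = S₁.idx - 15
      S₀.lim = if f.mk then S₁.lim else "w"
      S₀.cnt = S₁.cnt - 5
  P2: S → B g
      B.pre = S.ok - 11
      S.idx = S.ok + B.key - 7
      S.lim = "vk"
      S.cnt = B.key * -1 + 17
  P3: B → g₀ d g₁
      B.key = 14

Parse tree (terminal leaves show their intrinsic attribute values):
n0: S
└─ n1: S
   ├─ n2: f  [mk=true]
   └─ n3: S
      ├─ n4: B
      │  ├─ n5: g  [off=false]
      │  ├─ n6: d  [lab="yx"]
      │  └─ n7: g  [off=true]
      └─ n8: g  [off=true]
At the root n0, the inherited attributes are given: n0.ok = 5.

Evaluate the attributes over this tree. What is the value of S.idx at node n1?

1. n0.ok = 5  [given at root]
2. n1.ok = 28  [28]
3. n2.mk = true  [terminal]
4. n3.ok = 18  [S₀.ok * -1 + 46]
5. n4.pre = 7  [S.ok - 11]
6. n5.off = false  [terminal]
7. n6.lab = "yx"  [terminal]
8. n7.off = true  [terminal]
9. n4.key = 14  [14]
10. n8.off = true  [terminal]
11. n3.idx = 25  [S.ok + B.key - 7]
12. n3.lim = "vk"  ["vk"]
13. n3.cnt = 3  [B.key * -1 + 17]
14. n1.idx = 10  [S₁.idx - 15]
15. n1.lim = "vk"  [if f.mk then S₁.lim else "w"]
16. n1.cnt = -2  [S₁.cnt - 5]
17. n0.idx = 11  [len(S₁.lim) + 9]
18. n0.lim = "vkk"  [S₁.lim ++ "k"]
19. n0.cnt = 25  [len(S₁.lim) + 23]

10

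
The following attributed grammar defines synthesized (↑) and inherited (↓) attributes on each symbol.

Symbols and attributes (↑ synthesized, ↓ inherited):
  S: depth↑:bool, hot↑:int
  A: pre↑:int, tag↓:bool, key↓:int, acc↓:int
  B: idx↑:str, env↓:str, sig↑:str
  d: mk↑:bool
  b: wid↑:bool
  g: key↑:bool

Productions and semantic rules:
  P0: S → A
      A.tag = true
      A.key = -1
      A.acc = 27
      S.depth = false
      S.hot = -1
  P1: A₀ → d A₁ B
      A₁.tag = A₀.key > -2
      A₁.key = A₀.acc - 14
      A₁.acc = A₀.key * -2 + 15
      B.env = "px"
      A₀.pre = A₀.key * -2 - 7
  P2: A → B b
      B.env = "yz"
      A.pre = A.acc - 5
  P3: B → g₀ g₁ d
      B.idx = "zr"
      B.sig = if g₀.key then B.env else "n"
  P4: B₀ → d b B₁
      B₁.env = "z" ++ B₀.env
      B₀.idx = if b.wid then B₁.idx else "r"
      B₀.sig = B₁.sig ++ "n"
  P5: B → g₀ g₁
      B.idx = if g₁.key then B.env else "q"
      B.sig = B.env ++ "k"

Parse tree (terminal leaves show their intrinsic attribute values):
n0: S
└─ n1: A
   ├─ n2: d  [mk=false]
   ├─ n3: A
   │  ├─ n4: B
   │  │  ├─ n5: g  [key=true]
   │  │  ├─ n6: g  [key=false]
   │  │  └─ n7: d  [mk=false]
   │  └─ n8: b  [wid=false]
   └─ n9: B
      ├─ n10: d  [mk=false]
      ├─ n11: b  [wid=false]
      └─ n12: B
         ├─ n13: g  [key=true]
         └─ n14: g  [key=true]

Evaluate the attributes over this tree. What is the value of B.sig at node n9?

"zpxkn"

1. n1.tag = true  [true]
2. n1.key = -1  [-1]
3. n1.acc = 27  [27]
4. n2.mk = false  [terminal]
5. n3.tag = true  [A₀.key > -2]
6. n3.key = 13  [A₀.acc - 14]
7. n3.acc = 17  [A₀.key * -2 + 15]
8. n4.env = "yz"  ["yz"]
9. n5.key = true  [terminal]
10. n6.key = false  [terminal]
11. n7.mk = false  [terminal]
12. n4.idx = "zr"  ["zr"]
13. n4.sig = "yz"  [if g₀.key then B.env else "n"]
14. n8.wid = false  [terminal]
15. n3.pre = 12  [A.acc - 5]
16. n9.env = "px"  ["px"]
17. n10.mk = false  [terminal]
18. n11.wid = false  [terminal]
19. n12.env = "zpx"  ["z" ++ B₀.env]
20. n13.key = true  [terminal]
21. n14.key = true  [terminal]
22. n12.idx = "zpx"  [if g₁.key then B.env else "q"]
23. n12.sig = "zpxk"  [B.env ++ "k"]
24. n9.idx = "r"  [if b.wid then B₁.idx else "r"]
25. n9.sig = "zpxkn"  [B₁.sig ++ "n"]
26. n1.pre = -5  [A₀.key * -2 - 7]
27. n0.depth = false  [false]
28. n0.hot = -1  [-1]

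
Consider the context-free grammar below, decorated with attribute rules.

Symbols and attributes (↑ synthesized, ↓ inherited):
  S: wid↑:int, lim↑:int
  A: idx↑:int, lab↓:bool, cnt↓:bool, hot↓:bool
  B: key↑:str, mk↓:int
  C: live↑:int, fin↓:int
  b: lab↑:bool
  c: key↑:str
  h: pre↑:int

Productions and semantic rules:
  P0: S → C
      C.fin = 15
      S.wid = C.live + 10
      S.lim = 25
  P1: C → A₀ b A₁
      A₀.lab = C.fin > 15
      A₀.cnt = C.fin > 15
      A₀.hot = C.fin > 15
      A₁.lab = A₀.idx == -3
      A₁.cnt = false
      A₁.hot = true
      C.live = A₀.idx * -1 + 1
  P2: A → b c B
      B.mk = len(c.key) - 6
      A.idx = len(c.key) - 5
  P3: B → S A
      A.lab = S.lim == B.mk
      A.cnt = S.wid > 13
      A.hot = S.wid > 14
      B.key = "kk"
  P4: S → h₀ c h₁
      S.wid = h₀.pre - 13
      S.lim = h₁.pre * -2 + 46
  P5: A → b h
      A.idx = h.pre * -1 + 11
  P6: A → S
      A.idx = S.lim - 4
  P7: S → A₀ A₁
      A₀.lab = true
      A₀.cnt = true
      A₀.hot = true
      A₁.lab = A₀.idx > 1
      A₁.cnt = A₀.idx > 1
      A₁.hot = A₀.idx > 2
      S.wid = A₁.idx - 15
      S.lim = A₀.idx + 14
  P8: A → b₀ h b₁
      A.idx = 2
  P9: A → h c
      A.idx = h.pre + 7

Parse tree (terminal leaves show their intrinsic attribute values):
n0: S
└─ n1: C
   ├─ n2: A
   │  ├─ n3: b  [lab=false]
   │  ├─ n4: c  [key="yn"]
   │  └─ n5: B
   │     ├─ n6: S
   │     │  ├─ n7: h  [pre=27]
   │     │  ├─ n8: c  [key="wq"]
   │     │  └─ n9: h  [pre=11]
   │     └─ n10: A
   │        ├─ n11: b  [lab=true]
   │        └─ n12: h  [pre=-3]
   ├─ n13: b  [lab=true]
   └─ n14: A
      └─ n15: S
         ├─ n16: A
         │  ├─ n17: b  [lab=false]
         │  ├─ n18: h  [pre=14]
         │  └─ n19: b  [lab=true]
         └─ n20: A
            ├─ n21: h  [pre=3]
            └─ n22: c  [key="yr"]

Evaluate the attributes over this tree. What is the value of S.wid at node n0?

14

1. n1.fin = 15  [15]
2. n2.lab = false  [C.fin > 15]
3. n2.cnt = false  [C.fin > 15]
4. n2.hot = false  [C.fin > 15]
5. n3.lab = false  [terminal]
6. n4.key = "yn"  [terminal]
7. n5.mk = -4  [len(c.key) - 6]
8. n7.pre = 27  [terminal]
9. n8.key = "wq"  [terminal]
10. n9.pre = 11  [terminal]
11. n6.wid = 14  [h₀.pre - 13]
12. n6.lim = 24  [h₁.pre * -2 + 46]
13. n10.lab = false  [S.lim == B.mk]
14. n10.cnt = true  [S.wid > 13]
15. n10.hot = false  [S.wid > 14]
16. n11.lab = true  [terminal]
17. n12.pre = -3  [terminal]
18. n10.idx = 14  [h.pre * -1 + 11]
19. n5.key = "kk"  ["kk"]
20. n2.idx = -3  [len(c.key) - 5]
21. n13.lab = true  [terminal]
22. n14.lab = true  [A₀.idx == -3]
23. n14.cnt = false  [false]
24. n14.hot = true  [true]
25. n16.lab = true  [true]
26. n16.cnt = true  [true]
27. n16.hot = true  [true]
28. n17.lab = false  [terminal]
29. n18.pre = 14  [terminal]
30. n19.lab = true  [terminal]
31. n16.idx = 2  [2]
32. n20.lab = true  [A₀.idx > 1]
33. n20.cnt = true  [A₀.idx > 1]
34. n20.hot = false  [A₀.idx > 2]
35. n21.pre = 3  [terminal]
36. n22.key = "yr"  [terminal]
37. n20.idx = 10  [h.pre + 7]
38. n15.wid = -5  [A₁.idx - 15]
39. n15.lim = 16  [A₀.idx + 14]
40. n14.idx = 12  [S.lim - 4]
41. n1.live = 4  [A₀.idx * -1 + 1]
42. n0.wid = 14  [C.live + 10]
43. n0.lim = 25  [25]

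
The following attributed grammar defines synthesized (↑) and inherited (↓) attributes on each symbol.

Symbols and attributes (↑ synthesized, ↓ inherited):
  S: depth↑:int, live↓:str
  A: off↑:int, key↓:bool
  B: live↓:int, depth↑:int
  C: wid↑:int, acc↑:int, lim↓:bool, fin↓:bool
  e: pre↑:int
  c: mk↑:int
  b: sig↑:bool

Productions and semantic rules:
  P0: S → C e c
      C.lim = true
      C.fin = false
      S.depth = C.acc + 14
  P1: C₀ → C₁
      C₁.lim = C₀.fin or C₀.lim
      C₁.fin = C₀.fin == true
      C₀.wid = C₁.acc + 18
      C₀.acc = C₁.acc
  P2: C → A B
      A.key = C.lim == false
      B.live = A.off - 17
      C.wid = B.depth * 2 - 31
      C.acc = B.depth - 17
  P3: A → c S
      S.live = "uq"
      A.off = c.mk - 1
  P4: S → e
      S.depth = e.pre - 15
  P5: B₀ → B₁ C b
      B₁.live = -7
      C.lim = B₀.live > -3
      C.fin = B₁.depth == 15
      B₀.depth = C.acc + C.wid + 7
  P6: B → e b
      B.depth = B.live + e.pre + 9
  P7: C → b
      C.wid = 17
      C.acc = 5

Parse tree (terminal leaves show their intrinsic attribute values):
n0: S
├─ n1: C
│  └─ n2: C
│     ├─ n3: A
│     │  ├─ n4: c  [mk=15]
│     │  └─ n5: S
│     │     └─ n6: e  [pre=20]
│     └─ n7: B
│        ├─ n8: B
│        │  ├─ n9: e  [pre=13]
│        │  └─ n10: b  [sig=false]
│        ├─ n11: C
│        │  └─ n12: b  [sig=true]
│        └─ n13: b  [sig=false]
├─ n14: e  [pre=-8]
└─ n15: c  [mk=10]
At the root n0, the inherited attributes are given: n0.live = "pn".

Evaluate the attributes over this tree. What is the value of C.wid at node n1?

30

1. n0.live = "pn"  [given at root]
2. n1.lim = true  [true]
3. n1.fin = false  [false]
4. n2.lim = true  [C₀.fin or C₀.lim]
5. n2.fin = false  [C₀.fin == true]
6. n3.key = false  [C.lim == false]
7. n4.mk = 15  [terminal]
8. n5.live = "uq"  ["uq"]
9. n6.pre = 20  [terminal]
10. n5.depth = 5  [e.pre - 15]
11. n3.off = 14  [c.mk - 1]
12. n7.live = -3  [A.off - 17]
13. n8.live = -7  [-7]
14. n9.pre = 13  [terminal]
15. n10.sig = false  [terminal]
16. n8.depth = 15  [B.live + e.pre + 9]
17. n11.lim = false  [B₀.live > -3]
18. n11.fin = true  [B₁.depth == 15]
19. n12.sig = true  [terminal]
20. n11.wid = 17  [17]
21. n11.acc = 5  [5]
22. n13.sig = false  [terminal]
23. n7.depth = 29  [C.acc + C.wid + 7]
24. n2.wid = 27  [B.depth * 2 - 31]
25. n2.acc = 12  [B.depth - 17]
26. n1.wid = 30  [C₁.acc + 18]
27. n1.acc = 12  [C₁.acc]
28. n14.pre = -8  [terminal]
29. n15.mk = 10  [terminal]
30. n0.depth = 26  [C.acc + 14]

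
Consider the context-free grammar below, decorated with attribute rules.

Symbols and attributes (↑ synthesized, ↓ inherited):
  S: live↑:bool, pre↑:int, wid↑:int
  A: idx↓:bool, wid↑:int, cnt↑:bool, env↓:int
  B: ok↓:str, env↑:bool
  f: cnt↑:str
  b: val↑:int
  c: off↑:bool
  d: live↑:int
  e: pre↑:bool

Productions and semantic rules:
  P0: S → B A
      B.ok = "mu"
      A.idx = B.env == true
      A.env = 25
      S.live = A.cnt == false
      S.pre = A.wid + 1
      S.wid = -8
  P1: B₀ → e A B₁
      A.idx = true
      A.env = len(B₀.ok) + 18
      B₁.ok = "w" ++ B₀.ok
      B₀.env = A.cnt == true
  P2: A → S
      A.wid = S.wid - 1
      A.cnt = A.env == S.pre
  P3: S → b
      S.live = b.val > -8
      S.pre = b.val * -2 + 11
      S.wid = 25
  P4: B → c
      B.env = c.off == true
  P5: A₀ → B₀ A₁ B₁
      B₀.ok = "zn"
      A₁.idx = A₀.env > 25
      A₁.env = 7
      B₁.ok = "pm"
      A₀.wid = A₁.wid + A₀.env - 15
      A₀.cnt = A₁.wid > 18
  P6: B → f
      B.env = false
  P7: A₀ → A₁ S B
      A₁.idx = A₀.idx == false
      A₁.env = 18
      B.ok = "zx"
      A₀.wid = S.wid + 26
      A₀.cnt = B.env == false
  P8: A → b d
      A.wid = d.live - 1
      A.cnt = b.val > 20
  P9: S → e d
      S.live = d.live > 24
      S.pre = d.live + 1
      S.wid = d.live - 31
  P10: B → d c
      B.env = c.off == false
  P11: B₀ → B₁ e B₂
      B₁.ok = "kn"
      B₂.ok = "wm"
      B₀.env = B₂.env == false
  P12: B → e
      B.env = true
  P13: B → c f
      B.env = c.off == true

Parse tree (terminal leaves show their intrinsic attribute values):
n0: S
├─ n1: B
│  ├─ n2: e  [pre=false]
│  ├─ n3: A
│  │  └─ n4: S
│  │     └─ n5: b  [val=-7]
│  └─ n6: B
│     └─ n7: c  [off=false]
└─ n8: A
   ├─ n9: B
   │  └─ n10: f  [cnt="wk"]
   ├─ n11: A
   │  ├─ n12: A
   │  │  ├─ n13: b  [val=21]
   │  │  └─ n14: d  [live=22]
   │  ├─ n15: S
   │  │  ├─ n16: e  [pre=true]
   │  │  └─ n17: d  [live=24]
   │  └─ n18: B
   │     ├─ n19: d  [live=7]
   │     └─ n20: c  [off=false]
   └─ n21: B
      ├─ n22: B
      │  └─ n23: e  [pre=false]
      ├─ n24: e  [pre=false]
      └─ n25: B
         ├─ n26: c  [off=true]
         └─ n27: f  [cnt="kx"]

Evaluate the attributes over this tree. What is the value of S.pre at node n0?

1. n1.ok = "mu"  ["mu"]
2. n2.pre = false  [terminal]
3. n3.idx = true  [true]
4. n3.env = 20  [len(B₀.ok) + 18]
5. n5.val = -7  [terminal]
6. n4.live = true  [b.val > -8]
7. n4.pre = 25  [b.val * -2 + 11]
8. n4.wid = 25  [25]
9. n3.wid = 24  [S.wid - 1]
10. n3.cnt = false  [A.env == S.pre]
11. n6.ok = "wmu"  ["w" ++ B₀.ok]
12. n7.off = false  [terminal]
13. n6.env = false  [c.off == true]
14. n1.env = false  [A.cnt == true]
15. n8.idx = false  [B.env == true]
16. n8.env = 25  [25]
17. n9.ok = "zn"  ["zn"]
18. n10.cnt = "wk"  [terminal]
19. n9.env = false  [false]
20. n11.idx = false  [A₀.env > 25]
21. n11.env = 7  [7]
22. n12.idx = true  [A₀.idx == false]
23. n12.env = 18  [18]
24. n13.val = 21  [terminal]
25. n14.live = 22  [terminal]
26. n12.wid = 21  [d.live - 1]
27. n12.cnt = true  [b.val > 20]
28. n16.pre = true  [terminal]
29. n17.live = 24  [terminal]
30. n15.live = false  [d.live > 24]
31. n15.pre = 25  [d.live + 1]
32. n15.wid = -7  [d.live - 31]
33. n18.ok = "zx"  ["zx"]
34. n19.live = 7  [terminal]
35. n20.off = false  [terminal]
36. n18.env = true  [c.off == false]
37. n11.wid = 19  [S.wid + 26]
38. n11.cnt = false  [B.env == false]
39. n21.ok = "pm"  ["pm"]
40. n22.ok = "kn"  ["kn"]
41. n23.pre = false  [terminal]
42. n22.env = true  [true]
43. n24.pre = false  [terminal]
44. n25.ok = "wm"  ["wm"]
45. n26.off = true  [terminal]
46. n27.cnt = "kx"  [terminal]
47. n25.env = true  [c.off == true]
48. n21.env = false  [B₂.env == false]
49. n8.wid = 29  [A₁.wid + A₀.env - 15]
50. n8.cnt = true  [A₁.wid > 18]
51. n0.live = false  [A.cnt == false]
52. n0.pre = 30  [A.wid + 1]
53. n0.wid = -8  [-8]

30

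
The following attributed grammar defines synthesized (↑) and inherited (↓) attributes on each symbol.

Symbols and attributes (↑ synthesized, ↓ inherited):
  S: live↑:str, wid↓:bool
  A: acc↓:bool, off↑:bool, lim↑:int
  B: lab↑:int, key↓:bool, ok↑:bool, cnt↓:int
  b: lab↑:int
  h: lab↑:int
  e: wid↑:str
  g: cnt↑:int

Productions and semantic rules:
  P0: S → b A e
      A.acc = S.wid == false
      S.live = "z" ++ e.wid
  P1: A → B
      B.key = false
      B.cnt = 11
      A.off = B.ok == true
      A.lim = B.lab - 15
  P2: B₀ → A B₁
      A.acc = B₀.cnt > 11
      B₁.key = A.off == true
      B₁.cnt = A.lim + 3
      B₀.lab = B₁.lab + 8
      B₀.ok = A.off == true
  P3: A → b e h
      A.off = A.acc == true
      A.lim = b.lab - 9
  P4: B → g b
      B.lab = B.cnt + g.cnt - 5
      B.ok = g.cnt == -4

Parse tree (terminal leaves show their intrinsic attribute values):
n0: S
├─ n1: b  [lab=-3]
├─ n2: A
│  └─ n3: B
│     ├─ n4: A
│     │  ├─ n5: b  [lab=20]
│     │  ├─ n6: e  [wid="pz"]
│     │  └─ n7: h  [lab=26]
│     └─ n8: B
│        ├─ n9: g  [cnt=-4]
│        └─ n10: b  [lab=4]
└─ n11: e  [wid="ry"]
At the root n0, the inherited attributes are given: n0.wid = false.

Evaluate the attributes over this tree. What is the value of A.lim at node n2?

1. n0.wid = false  [given at root]
2. n1.lab = -3  [terminal]
3. n2.acc = true  [S.wid == false]
4. n3.key = false  [false]
5. n3.cnt = 11  [11]
6. n4.acc = false  [B₀.cnt > 11]
7. n5.lab = 20  [terminal]
8. n6.wid = "pz"  [terminal]
9. n7.lab = 26  [terminal]
10. n4.off = false  [A.acc == true]
11. n4.lim = 11  [b.lab - 9]
12. n8.key = false  [A.off == true]
13. n8.cnt = 14  [A.lim + 3]
14. n9.cnt = -4  [terminal]
15. n10.lab = 4  [terminal]
16. n8.lab = 5  [B.cnt + g.cnt - 5]
17. n8.ok = true  [g.cnt == -4]
18. n3.lab = 13  [B₁.lab + 8]
19. n3.ok = false  [A.off == true]
20. n2.off = false  [B.ok == true]
21. n2.lim = -2  [B.lab - 15]
22. n11.wid = "ry"  [terminal]
23. n0.live = "zry"  ["z" ++ e.wid]

-2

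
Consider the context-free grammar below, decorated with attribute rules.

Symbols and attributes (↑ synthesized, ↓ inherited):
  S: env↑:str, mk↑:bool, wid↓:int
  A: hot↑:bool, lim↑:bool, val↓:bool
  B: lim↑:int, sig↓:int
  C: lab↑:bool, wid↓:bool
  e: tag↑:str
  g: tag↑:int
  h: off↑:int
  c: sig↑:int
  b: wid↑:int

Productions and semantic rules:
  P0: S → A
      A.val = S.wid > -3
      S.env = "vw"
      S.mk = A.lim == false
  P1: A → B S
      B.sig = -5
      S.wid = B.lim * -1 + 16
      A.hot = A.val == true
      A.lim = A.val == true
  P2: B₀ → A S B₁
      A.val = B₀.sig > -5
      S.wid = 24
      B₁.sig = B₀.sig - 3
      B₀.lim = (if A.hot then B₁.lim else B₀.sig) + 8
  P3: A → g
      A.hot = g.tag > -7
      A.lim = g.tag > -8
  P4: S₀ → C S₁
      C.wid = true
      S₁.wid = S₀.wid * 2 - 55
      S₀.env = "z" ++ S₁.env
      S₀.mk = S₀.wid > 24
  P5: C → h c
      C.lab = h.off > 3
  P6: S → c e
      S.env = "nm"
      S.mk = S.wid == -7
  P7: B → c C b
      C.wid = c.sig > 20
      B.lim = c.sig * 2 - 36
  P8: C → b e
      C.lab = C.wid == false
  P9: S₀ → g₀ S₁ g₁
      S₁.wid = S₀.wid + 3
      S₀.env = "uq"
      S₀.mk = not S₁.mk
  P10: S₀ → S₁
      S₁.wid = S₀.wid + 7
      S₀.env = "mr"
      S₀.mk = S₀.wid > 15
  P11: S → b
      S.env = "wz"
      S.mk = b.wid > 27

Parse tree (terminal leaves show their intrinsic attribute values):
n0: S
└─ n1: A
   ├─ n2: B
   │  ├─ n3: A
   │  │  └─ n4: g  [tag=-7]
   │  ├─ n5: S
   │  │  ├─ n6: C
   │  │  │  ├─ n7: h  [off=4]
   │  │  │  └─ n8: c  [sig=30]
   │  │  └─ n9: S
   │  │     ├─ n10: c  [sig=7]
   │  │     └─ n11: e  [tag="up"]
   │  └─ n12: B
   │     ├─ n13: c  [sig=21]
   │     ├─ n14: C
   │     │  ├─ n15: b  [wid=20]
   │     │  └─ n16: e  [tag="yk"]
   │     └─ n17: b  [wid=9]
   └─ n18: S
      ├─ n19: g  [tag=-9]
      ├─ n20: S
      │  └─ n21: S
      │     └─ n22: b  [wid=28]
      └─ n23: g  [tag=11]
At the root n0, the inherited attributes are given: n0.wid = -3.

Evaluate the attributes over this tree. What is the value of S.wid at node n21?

23

1. n0.wid = -3  [given at root]
2. n1.val = false  [S.wid > -3]
3. n2.sig = -5  [-5]
4. n3.val = false  [B₀.sig > -5]
5. n4.tag = -7  [terminal]
6. n3.hot = false  [g.tag > -7]
7. n3.lim = true  [g.tag > -8]
8. n5.wid = 24  [24]
9. n6.wid = true  [true]
10. n7.off = 4  [terminal]
11. n8.sig = 30  [terminal]
12. n6.lab = true  [h.off > 3]
13. n9.wid = -7  [S₀.wid * 2 - 55]
14. n10.sig = 7  [terminal]
15. n11.tag = "up"  [terminal]
16. n9.env = "nm"  ["nm"]
17. n9.mk = true  [S.wid == -7]
18. n5.env = "znm"  ["z" ++ S₁.env]
19. n5.mk = false  [S₀.wid > 24]
20. n12.sig = -8  [B₀.sig - 3]
21. n13.sig = 21  [terminal]
22. n14.wid = true  [c.sig > 20]
23. n15.wid = 20  [terminal]
24. n16.tag = "yk"  [terminal]
25. n14.lab = false  [C.wid == false]
26. n17.wid = 9  [terminal]
27. n12.lim = 6  [c.sig * 2 - 36]
28. n2.lim = 3  [(if A.hot then B₁.lim else B₀.sig) + 8]
29. n18.wid = 13  [B.lim * -1 + 16]
30. n19.tag = -9  [terminal]
31. n20.wid = 16  [S₀.wid + 3]
32. n21.wid = 23  [S₀.wid + 7]
33. n22.wid = 28  [terminal]
34. n21.env = "wz"  ["wz"]
35. n21.mk = true  [b.wid > 27]
36. n20.env = "mr"  ["mr"]
37. n20.mk = true  [S₀.wid > 15]
38. n23.tag = 11  [terminal]
39. n18.env = "uq"  ["uq"]
40. n18.mk = false  [not S₁.mk]
41. n1.hot = false  [A.val == true]
42. n1.lim = false  [A.val == true]
43. n0.env = "vw"  ["vw"]
44. n0.mk = true  [A.lim == false]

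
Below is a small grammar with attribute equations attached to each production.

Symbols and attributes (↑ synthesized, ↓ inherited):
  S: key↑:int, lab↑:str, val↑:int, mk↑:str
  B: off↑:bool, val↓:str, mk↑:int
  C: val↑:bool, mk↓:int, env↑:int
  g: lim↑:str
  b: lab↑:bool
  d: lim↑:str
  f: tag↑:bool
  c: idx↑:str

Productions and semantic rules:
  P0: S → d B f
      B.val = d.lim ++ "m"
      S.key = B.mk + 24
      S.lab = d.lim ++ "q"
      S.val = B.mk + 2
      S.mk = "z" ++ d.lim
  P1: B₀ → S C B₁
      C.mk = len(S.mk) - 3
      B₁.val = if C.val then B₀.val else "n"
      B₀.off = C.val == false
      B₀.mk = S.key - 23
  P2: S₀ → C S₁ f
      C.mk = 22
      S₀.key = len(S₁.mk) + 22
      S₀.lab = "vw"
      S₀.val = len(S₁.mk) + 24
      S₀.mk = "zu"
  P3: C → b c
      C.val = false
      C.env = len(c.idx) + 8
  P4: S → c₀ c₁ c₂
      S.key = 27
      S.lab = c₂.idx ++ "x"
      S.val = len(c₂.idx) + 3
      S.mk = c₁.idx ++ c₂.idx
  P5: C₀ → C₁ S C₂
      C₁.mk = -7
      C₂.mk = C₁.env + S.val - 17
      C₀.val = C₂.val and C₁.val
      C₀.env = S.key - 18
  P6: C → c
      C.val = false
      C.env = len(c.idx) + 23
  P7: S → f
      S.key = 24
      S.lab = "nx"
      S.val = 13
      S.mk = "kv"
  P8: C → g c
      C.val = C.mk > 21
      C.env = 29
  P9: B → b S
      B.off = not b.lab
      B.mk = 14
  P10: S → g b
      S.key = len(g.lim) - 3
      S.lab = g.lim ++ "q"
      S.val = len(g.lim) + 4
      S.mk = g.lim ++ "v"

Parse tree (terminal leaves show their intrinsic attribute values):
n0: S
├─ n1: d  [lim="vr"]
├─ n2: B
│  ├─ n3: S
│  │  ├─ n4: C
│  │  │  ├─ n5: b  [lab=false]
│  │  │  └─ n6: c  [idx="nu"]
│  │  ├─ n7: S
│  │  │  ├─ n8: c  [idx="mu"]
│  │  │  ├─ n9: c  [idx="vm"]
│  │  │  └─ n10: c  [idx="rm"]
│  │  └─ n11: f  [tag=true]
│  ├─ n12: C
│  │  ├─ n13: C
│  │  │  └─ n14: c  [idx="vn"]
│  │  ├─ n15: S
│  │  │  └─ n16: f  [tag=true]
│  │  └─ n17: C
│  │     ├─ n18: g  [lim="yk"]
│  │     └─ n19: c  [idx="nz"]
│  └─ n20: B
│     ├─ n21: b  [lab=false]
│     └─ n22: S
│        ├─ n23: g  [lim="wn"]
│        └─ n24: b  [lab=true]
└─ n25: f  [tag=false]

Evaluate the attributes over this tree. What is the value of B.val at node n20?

1. n1.lim = "vr"  [terminal]
2. n2.val = "vrm"  [d.lim ++ "m"]
3. n4.mk = 22  [22]
4. n5.lab = false  [terminal]
5. n6.idx = "nu"  [terminal]
6. n4.val = false  [false]
7. n4.env = 10  [len(c.idx) + 8]
8. n8.idx = "mu"  [terminal]
9. n9.idx = "vm"  [terminal]
10. n10.idx = "rm"  [terminal]
11. n7.key = 27  [27]
12. n7.lab = "rmx"  [c₂.idx ++ "x"]
13. n7.val = 5  [len(c₂.idx) + 3]
14. n7.mk = "vmrm"  [c₁.idx ++ c₂.idx]
15. n11.tag = true  [terminal]
16. n3.key = 26  [len(S₁.mk) + 22]
17. n3.lab = "vw"  ["vw"]
18. n3.val = 28  [len(S₁.mk) + 24]
19. n3.mk = "zu"  ["zu"]
20. n12.mk = -1  [len(S.mk) - 3]
21. n13.mk = -7  [-7]
22. n14.idx = "vn"  [terminal]
23. n13.val = false  [false]
24. n13.env = 25  [len(c.idx) + 23]
25. n16.tag = true  [terminal]
26. n15.key = 24  [24]
27. n15.lab = "nx"  ["nx"]
28. n15.val = 13  [13]
29. n15.mk = "kv"  ["kv"]
30. n17.mk = 21  [C₁.env + S.val - 17]
31. n18.lim = "yk"  [terminal]
32. n19.idx = "nz"  [terminal]
33. n17.val = false  [C.mk > 21]
34. n17.env = 29  [29]
35. n12.val = false  [C₂.val and C₁.val]
36. n12.env = 6  [S.key - 18]
37. n20.val = "n"  [if C.val then B₀.val else "n"]
38. n21.lab = false  [terminal]
39. n23.lim = "wn"  [terminal]
40. n24.lab = true  [terminal]
41. n22.key = -1  [len(g.lim) - 3]
42. n22.lab = "wnq"  [g.lim ++ "q"]
43. n22.val = 6  [len(g.lim) + 4]
44. n22.mk = "wnv"  [g.lim ++ "v"]
45. n20.off = true  [not b.lab]
46. n20.mk = 14  [14]
47. n2.off = true  [C.val == false]
48. n2.mk = 3  [S.key - 23]
49. n25.tag = false  [terminal]
50. n0.key = 27  [B.mk + 24]
51. n0.lab = "vrq"  [d.lim ++ "q"]
52. n0.val = 5  [B.mk + 2]
53. n0.mk = "zvr"  ["z" ++ d.lim]

"n"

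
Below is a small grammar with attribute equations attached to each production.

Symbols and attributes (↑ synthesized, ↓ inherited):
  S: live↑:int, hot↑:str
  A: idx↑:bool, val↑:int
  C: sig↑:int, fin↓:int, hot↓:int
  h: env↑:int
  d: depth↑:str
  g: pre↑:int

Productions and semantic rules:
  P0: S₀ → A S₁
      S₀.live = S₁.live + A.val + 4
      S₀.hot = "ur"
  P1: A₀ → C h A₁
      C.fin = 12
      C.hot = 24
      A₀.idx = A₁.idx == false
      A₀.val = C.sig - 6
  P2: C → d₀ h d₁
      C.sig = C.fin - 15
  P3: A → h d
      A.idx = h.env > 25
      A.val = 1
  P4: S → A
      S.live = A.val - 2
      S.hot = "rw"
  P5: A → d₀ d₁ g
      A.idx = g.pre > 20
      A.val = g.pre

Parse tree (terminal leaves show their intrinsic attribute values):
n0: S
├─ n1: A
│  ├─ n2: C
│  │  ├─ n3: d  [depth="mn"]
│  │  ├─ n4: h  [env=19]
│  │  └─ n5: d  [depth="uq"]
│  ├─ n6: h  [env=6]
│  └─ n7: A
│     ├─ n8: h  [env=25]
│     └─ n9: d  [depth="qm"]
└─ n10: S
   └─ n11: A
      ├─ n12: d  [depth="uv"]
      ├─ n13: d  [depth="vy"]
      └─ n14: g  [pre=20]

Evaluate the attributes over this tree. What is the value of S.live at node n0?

13

1. n2.fin = 12  [12]
2. n2.hot = 24  [24]
3. n3.depth = "mn"  [terminal]
4. n4.env = 19  [terminal]
5. n5.depth = "uq"  [terminal]
6. n2.sig = -3  [C.fin - 15]
7. n6.env = 6  [terminal]
8. n8.env = 25  [terminal]
9. n9.depth = "qm"  [terminal]
10. n7.idx = false  [h.env > 25]
11. n7.val = 1  [1]
12. n1.idx = true  [A₁.idx == false]
13. n1.val = -9  [C.sig - 6]
14. n12.depth = "uv"  [terminal]
15. n13.depth = "vy"  [terminal]
16. n14.pre = 20  [terminal]
17. n11.idx = false  [g.pre > 20]
18. n11.val = 20  [g.pre]
19. n10.live = 18  [A.val - 2]
20. n10.hot = "rw"  ["rw"]
21. n0.live = 13  [S₁.live + A.val + 4]
22. n0.hot = "ur"  ["ur"]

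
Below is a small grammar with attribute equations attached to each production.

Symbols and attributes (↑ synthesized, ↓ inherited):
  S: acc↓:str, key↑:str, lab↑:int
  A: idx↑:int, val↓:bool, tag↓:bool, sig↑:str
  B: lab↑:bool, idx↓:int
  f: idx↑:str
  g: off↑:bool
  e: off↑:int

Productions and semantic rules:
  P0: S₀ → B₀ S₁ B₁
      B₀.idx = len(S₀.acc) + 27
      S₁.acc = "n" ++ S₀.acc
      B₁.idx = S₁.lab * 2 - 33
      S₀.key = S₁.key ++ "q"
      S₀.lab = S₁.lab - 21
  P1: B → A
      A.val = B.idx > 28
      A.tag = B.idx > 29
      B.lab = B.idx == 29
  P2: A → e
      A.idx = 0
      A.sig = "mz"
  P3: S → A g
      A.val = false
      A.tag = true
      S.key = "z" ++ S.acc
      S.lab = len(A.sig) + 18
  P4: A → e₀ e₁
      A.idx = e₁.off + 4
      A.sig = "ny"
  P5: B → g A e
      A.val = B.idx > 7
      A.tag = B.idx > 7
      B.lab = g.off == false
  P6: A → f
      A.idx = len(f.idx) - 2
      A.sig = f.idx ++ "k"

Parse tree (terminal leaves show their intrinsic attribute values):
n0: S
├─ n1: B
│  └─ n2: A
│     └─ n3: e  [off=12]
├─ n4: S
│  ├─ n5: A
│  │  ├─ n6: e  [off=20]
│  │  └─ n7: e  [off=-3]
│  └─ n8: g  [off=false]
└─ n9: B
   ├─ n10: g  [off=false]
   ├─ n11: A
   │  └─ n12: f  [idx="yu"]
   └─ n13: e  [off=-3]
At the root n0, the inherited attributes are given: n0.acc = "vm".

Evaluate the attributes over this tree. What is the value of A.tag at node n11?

false

1. n0.acc = "vm"  [given at root]
2. n1.idx = 29  [len(S₀.acc) + 27]
3. n2.val = true  [B.idx > 28]
4. n2.tag = false  [B.idx > 29]
5. n3.off = 12  [terminal]
6. n2.idx = 0  [0]
7. n2.sig = "mz"  ["mz"]
8. n1.lab = true  [B.idx == 29]
9. n4.acc = "nvm"  ["n" ++ S₀.acc]
10. n5.val = false  [false]
11. n5.tag = true  [true]
12. n6.off = 20  [terminal]
13. n7.off = -3  [terminal]
14. n5.idx = 1  [e₁.off + 4]
15. n5.sig = "ny"  ["ny"]
16. n8.off = false  [terminal]
17. n4.key = "znvm"  ["z" ++ S.acc]
18. n4.lab = 20  [len(A.sig) + 18]
19. n9.idx = 7  [S₁.lab * 2 - 33]
20. n10.off = false  [terminal]
21. n11.val = false  [B.idx > 7]
22. n11.tag = false  [B.idx > 7]
23. n12.idx = "yu"  [terminal]
24. n11.idx = 0  [len(f.idx) - 2]
25. n11.sig = "yuk"  [f.idx ++ "k"]
26. n13.off = -3  [terminal]
27. n9.lab = true  [g.off == false]
28. n0.key = "znvmq"  [S₁.key ++ "q"]
29. n0.lab = -1  [S₁.lab - 21]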